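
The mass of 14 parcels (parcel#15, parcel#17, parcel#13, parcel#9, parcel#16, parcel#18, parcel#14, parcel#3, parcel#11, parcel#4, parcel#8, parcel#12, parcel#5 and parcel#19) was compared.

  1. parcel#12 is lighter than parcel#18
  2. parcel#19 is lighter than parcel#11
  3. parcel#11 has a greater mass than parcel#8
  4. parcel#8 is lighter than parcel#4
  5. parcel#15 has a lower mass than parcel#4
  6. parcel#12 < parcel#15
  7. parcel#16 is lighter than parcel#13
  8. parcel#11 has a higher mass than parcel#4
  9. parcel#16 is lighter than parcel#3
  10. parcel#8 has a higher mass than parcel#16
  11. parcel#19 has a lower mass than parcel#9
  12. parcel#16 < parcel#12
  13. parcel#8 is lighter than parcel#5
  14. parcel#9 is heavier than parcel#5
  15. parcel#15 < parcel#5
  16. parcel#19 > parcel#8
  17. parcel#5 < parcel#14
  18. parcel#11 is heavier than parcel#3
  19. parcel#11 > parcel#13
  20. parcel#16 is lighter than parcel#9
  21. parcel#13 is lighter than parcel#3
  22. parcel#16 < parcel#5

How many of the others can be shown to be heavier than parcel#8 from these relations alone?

Directly above parcel#8: parcel#19, parcel#4, parcel#5, parcel#11.
One step further: parcel#14, parcel#9 (6 so far).
Nothing else is reachable above parcel#8; 6 in all.

6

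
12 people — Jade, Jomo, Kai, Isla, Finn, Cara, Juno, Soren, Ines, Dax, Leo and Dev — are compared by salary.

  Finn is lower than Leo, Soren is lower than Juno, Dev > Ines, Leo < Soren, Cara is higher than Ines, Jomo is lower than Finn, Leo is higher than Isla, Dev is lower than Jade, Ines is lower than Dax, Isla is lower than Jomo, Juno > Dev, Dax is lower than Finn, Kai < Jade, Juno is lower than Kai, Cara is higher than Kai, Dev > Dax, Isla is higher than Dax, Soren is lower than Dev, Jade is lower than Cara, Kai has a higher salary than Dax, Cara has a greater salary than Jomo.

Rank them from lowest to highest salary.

Ines < Dax < Isla < Jomo < Finn < Leo < Soren < Dev < Juno < Kai < Jade < Cara

Nothing is placed below Ines, so it is least; from there Ines < Dax; Dax < Isla; Isla < Jomo; Jomo < Finn; Finn < Leo; Leo < Soren; Soren < Dev; Dev < Juno; Juno < Kai; Kai < Jade; Jade < Cara, each given directly.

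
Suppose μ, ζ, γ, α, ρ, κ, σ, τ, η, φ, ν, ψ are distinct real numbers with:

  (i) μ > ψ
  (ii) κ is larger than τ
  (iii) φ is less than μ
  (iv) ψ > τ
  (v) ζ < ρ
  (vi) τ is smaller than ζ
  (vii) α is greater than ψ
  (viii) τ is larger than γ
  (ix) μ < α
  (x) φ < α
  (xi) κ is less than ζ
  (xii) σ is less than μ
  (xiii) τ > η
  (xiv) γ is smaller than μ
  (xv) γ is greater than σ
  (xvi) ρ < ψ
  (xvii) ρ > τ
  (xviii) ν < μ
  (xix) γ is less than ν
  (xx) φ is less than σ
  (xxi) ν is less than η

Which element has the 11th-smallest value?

μ

Chaining the given pairs: φ < σ < γ < ν < η < τ < κ < ζ < ρ < ψ < μ < α.
The 11th smallest is μ.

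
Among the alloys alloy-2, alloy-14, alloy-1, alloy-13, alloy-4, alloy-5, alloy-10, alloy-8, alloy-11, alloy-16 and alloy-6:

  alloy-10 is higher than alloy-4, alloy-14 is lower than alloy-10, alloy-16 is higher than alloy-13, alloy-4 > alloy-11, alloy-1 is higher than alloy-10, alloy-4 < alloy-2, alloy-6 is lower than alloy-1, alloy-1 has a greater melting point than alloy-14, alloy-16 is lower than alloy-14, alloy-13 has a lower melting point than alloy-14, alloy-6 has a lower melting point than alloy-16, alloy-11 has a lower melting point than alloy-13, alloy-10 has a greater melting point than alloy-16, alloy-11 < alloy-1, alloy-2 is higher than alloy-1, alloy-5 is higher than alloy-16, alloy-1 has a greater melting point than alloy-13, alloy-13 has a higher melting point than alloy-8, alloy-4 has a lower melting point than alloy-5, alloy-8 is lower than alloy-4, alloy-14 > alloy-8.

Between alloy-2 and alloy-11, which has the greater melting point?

alloy-2

alloy-11 < alloy-13 and alloy-13 < alloy-16 give alloy-11 < alloy-16.
Then alloy-16 < alloy-14 extends the chain to alloy-14.
With alloy-14 < alloy-10: alloy-11 < alloy-13 < alloy-16 < alloy-14 < alloy-10.
With alloy-10 < alloy-1: alloy-11 < alloy-13 < alloy-16 < alloy-14 < alloy-10 < alloy-1.
With alloy-1 < alloy-2: alloy-11 < alloy-13 < alloy-16 < alloy-14 < alloy-10 < alloy-1 < alloy-2.
So alloy-11 < alloy-2; alloy-2 is the higher of the two.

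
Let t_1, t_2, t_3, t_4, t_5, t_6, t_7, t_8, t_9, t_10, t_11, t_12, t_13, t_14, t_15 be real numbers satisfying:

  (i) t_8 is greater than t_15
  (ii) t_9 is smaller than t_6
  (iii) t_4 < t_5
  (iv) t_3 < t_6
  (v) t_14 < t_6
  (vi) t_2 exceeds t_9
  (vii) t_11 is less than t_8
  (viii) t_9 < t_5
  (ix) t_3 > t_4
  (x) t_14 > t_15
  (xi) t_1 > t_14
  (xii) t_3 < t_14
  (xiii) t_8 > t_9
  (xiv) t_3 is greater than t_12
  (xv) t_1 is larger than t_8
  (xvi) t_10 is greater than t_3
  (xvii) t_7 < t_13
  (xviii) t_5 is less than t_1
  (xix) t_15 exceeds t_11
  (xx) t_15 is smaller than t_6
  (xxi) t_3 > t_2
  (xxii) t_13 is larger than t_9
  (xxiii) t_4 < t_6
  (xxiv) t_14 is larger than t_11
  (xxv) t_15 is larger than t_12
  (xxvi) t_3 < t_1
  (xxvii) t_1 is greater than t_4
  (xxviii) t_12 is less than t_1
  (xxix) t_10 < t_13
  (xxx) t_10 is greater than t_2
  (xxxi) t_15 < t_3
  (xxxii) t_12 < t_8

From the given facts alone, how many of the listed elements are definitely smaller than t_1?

10

Directly below t_1: t_12, t_4, t_8, t_3, t_5, t_14.
One step further: t_9, t_11, t_15, t_2 (10 so far).
No other element is forced below t_1 by the given relations, so the count is 10.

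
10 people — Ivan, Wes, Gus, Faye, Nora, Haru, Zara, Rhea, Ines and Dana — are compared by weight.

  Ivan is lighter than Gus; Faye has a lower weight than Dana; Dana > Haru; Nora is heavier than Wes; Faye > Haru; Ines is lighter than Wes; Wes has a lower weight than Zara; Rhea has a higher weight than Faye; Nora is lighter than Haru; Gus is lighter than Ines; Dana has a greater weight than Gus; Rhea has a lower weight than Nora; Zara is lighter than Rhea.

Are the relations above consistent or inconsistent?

Chaining the given relations yields Rhea < Nora < Haru < Faye, so Rhea < Faye. But one relation states Faye < Rhea. These cannot both hold.

inconsistent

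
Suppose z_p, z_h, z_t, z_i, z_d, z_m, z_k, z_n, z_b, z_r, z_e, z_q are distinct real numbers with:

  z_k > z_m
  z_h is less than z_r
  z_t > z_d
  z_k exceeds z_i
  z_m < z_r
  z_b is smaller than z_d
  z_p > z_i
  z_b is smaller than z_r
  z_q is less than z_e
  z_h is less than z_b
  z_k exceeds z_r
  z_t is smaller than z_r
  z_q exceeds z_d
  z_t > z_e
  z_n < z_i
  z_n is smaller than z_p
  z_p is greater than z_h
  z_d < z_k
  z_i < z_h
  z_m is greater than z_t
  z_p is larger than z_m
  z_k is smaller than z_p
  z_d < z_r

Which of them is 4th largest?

z_m

Piecing the relations together gives one ordering: z_n < z_i < z_h < z_b < z_d < z_q < z_e < z_t < z_m < z_r < z_k < z_p.
The 4th largest is z_m.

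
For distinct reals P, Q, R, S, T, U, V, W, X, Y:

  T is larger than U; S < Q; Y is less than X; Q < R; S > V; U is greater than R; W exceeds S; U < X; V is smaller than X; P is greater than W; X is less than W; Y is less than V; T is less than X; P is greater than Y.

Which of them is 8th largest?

S

The consecutive relations fix a unique order: Y < V < S < Q < R < U < T < X < W < P.
The 8th largest is S.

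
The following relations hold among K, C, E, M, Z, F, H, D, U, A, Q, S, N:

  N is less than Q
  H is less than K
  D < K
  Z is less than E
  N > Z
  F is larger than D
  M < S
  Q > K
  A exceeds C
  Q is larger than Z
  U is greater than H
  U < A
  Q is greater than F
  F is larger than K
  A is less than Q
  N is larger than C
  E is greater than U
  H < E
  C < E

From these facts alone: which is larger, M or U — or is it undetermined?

Following every chain through M: above M we get S.
U is not reached, and no chain runs the other way from U to M.
So the given relations leave the order of M and U undetermined.

undetermined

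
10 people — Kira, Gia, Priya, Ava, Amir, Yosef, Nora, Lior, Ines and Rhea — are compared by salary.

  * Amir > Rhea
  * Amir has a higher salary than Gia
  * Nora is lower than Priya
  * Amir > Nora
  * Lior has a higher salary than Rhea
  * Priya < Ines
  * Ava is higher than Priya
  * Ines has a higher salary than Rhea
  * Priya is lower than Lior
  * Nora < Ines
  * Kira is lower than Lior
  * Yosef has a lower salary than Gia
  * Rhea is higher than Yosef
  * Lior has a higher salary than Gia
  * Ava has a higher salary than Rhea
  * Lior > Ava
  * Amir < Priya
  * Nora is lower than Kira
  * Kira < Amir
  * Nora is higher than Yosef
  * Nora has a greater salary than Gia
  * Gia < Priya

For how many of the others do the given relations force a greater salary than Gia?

The elements the relations force above Gia are Nora, Kira, Amir, Priya, Ines, Ava, Lior — no chain reaches any other.
That is 7.

7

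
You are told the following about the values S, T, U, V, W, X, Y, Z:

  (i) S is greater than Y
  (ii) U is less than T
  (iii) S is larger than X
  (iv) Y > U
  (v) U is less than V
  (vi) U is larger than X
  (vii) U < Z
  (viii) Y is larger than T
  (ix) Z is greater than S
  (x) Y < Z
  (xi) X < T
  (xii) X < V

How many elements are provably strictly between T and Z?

2

Chaining upward from T reaches: Y, S.
Chaining downward from Z reaches: X, U, Y, S.
Strictly between T and Z are those in both lists: Y, S — 2 elements.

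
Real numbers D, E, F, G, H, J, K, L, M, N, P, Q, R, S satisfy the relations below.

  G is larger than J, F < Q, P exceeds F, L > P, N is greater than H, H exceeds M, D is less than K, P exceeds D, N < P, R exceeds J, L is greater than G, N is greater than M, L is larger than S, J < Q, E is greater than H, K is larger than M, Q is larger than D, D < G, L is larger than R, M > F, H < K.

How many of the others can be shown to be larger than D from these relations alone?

Directly above D: G, P, K, Q.
One step further: L (5 so far).
No other element is forced above D by the given relations, so the count is 5.

5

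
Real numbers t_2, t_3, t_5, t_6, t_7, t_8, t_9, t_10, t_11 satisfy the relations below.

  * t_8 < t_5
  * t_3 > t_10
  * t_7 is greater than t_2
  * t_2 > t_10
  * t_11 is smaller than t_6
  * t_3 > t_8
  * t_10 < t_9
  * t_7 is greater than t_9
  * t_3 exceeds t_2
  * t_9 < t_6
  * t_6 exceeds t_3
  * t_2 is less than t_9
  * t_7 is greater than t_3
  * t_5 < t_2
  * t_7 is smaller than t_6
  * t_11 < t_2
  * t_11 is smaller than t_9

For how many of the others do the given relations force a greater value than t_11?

The elements the relations force above t_11 are t_2, t_3, t_9, t_7, t_6 — no chain reaches any other.
That is 5.

5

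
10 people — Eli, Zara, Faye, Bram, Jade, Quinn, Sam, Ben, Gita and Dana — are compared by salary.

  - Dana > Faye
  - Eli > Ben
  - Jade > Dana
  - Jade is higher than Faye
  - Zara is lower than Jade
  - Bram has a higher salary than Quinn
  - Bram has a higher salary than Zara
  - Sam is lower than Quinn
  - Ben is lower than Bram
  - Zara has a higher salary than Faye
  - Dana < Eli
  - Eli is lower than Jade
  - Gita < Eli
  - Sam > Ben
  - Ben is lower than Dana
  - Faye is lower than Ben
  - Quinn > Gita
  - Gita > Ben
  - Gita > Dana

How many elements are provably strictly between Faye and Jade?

5

The relations place Faye below Jade. An element lies strictly between them when it is forced above Faye and also forced below Jade.
Above Faye: {Ben, Zara, Sam, Dana, Gita, Eli, Quinn, Bram}. Below Jade: {Ben, Zara, Dana, Gita, Eli}.
Intersection: {Ben, Zara, Dana, Gita, Eli} — 5.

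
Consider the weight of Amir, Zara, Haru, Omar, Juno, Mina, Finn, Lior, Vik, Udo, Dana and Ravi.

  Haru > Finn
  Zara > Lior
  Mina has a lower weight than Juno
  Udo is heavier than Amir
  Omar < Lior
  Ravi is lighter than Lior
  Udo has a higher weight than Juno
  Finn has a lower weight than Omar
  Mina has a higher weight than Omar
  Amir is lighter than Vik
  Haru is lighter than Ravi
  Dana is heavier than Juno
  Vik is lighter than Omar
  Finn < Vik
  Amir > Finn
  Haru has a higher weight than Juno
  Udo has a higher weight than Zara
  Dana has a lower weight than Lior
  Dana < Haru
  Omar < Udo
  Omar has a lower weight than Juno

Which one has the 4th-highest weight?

Ravi

The consecutive relations fix a unique order: Finn < Amir < Vik < Omar < Mina < Juno < Dana < Haru < Ravi < Lior < Zara < Udo.
The 4th largest is Ravi.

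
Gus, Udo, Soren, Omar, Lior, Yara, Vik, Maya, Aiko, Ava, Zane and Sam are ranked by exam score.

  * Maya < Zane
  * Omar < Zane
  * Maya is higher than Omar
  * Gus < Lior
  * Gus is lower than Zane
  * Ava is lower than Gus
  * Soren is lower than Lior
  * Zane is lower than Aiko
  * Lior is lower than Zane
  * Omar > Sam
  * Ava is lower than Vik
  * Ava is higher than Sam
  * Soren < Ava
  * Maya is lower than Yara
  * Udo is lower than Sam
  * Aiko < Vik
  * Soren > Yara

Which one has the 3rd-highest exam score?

Zane

Piecing the relations together gives one ordering: Udo < Sam < Omar < Maya < Yara < Soren < Ava < Gus < Lior < Zane < Aiko < Vik.
The 3rd largest is Zane.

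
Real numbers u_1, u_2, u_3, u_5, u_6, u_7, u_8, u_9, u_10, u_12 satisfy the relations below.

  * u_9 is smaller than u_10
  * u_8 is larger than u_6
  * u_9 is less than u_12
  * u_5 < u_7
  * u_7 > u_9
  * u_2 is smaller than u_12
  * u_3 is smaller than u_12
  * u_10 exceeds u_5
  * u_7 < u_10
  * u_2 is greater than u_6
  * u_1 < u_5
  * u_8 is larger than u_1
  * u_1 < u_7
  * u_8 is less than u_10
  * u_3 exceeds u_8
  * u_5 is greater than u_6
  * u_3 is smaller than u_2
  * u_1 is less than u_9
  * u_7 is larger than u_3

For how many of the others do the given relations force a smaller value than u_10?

7

Directly below u_10: u_8, u_9, u_5, u_7.
One step further: u_1, u_6, u_3 (7 so far).
No other element is forced below u_10 by the given relations, so the count is 7.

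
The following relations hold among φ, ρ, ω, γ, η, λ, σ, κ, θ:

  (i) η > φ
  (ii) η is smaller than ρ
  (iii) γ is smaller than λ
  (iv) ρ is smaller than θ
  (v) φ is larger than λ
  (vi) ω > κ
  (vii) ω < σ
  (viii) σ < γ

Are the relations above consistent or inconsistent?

Every relation is compatible with κ < ω < σ < γ < λ < φ < η < ρ < θ; the set is consistent.

consistent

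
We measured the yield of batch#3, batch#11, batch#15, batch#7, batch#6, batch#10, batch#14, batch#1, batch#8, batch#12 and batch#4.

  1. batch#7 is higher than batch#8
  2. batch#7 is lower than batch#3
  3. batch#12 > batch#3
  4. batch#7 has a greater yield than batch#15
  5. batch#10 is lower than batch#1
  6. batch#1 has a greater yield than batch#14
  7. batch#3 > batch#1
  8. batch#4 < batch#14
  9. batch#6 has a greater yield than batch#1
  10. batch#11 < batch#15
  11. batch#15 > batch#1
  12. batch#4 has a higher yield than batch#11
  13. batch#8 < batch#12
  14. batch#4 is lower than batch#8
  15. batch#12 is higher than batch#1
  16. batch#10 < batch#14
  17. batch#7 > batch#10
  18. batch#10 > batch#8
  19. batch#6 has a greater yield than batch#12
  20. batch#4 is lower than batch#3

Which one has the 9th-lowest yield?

Chaining the given pairs: batch#11 < batch#4 < batch#8 < batch#10 < batch#14 < batch#1 < batch#15 < batch#7 < batch#3 < batch#12 < batch#6.
The 9th smallest is batch#3.

batch#3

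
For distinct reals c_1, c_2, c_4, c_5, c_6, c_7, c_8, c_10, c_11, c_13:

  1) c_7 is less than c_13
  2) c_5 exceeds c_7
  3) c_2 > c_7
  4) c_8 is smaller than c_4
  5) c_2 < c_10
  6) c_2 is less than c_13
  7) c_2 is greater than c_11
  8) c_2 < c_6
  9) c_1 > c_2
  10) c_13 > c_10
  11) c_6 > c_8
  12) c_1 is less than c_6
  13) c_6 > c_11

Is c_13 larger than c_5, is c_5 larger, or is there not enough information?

undetermined

Following every chain through c_5: below c_5 we get c_7.
c_13 is not reached, and no chain runs the other way from c_13 to c_5.
So the given relations leave the order of c_5 and c_13 undetermined.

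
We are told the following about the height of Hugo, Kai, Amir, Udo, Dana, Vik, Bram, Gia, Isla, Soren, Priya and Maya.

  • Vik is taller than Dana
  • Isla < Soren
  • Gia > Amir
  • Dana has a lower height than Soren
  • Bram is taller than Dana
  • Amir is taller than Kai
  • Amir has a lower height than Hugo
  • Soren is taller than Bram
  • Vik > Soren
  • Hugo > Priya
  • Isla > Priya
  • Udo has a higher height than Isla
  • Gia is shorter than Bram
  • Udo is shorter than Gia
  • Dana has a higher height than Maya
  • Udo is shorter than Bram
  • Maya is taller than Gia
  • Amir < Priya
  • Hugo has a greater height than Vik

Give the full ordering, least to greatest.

Kai < Amir < Priya < Isla < Udo < Gia < Maya < Dana < Bram < Soren < Vik < Hugo

Each adjacent pair is fixed by a given relation: Kai < Amir; Amir < Priya; Priya < Isla; Isla < Udo; Udo < Gia; Gia < Maya; Maya < Dana; Dana < Bram; Bram < Soren; Soren < Vik; Vik < Hugo. Chaining them end to end gives the full order.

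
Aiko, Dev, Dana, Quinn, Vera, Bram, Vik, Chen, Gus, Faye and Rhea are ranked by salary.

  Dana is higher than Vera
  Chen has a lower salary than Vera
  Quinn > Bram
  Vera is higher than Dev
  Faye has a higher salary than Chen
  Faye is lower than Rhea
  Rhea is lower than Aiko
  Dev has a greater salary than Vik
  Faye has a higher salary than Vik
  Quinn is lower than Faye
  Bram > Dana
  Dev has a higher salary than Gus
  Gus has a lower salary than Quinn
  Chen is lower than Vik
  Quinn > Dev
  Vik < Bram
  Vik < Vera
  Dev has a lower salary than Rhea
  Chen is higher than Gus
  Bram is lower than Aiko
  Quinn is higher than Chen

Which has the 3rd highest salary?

Faye

The consecutive relations fix a unique order: Gus < Chen < Vik < Dev < Vera < Dana < Bram < Quinn < Faye < Rhea < Aiko.
Counting 3 from the largest end gives Faye.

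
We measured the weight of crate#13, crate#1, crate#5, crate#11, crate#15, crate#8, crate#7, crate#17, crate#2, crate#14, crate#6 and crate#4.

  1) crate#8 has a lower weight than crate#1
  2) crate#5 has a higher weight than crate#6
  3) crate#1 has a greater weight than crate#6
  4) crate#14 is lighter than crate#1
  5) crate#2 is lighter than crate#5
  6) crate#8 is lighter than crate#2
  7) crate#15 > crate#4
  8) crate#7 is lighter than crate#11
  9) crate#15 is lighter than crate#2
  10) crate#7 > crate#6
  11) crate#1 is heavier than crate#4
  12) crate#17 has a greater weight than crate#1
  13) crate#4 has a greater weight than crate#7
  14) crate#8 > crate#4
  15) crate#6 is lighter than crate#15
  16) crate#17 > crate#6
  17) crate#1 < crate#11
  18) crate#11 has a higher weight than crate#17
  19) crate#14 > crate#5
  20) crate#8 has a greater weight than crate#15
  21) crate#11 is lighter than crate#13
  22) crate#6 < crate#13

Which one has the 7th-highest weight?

Piecing the relations together gives one ordering: crate#6 < crate#7 < crate#4 < crate#15 < crate#8 < crate#2 < crate#5 < crate#14 < crate#1 < crate#17 < crate#11 < crate#13.
The 7th largest is crate#2.

crate#2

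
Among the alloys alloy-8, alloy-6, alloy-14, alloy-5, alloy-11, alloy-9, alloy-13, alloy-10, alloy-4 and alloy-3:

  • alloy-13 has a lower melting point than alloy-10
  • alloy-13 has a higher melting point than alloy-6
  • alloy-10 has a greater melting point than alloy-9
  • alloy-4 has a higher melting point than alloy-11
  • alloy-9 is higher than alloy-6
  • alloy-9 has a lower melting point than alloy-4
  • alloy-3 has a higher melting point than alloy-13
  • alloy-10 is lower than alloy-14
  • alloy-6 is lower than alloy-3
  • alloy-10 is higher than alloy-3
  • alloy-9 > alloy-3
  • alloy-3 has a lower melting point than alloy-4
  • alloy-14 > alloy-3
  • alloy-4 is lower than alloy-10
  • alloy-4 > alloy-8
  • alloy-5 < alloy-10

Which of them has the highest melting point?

Chaining downward from alloy-14: directly below it, alloy-3, alloy-10; then alloy-5, alloy-6, alloy-13, alloy-9, alloy-4; then alloy-8, alloy-11.
That covers every other element, and nothing is given above alloy-14, so alloy-14 is the highest melting point.

alloy-14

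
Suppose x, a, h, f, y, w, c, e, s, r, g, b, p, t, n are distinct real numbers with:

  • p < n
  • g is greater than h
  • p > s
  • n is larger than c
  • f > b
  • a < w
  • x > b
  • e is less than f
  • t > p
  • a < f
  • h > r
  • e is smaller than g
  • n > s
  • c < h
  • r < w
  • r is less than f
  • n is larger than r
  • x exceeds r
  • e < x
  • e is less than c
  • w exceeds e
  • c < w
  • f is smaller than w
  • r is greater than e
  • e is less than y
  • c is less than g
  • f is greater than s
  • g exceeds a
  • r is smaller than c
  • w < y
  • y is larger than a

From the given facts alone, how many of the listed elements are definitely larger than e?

9

The elements the relations force above e are r, c, h, f, w, y, n, x, g — no chain reaches any other.
That is 9.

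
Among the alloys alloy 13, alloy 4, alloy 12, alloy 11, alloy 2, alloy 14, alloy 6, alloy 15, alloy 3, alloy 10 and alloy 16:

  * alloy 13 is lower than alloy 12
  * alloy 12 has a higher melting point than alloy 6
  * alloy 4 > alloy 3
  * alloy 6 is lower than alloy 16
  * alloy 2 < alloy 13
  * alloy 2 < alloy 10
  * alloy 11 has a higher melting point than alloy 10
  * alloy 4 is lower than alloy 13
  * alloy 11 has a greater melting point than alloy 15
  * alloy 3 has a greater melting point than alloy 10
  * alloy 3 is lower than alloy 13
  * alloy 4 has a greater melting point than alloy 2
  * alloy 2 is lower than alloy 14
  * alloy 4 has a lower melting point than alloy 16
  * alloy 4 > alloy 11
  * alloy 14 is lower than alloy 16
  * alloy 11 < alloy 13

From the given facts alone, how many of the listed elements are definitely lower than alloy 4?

From alloy 4 the given relations immediately reach alloy 2, alloy 11, alloy 3.
From those, alloy 15, alloy 10 — 5 in total.
No other element is forced below alloy 4 by the given relations, so the count is 5.

5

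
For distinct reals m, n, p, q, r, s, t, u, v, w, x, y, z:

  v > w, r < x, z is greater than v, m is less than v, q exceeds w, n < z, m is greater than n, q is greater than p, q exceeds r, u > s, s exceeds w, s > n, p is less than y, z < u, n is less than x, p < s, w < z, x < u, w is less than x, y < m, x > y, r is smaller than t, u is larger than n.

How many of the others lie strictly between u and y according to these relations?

4

Chaining upward from y reaches: m, v, z, x.
Chaining downward from u reaches: p, w, r, n, m, s, v, z, x.
Strictly between y and u are those in both lists: m, v, z, x — 4 elements.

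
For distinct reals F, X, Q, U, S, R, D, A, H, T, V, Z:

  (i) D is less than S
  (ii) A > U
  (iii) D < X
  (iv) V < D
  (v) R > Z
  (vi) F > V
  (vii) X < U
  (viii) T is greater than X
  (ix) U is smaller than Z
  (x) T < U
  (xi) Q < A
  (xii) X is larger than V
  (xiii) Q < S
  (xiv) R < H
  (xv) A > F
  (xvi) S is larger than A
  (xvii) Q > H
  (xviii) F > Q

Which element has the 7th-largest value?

Piecing the relations together gives one ordering: V < D < X < T < U < Z < R < H < Q < F < A < S.
The 7th largest is Z.

Z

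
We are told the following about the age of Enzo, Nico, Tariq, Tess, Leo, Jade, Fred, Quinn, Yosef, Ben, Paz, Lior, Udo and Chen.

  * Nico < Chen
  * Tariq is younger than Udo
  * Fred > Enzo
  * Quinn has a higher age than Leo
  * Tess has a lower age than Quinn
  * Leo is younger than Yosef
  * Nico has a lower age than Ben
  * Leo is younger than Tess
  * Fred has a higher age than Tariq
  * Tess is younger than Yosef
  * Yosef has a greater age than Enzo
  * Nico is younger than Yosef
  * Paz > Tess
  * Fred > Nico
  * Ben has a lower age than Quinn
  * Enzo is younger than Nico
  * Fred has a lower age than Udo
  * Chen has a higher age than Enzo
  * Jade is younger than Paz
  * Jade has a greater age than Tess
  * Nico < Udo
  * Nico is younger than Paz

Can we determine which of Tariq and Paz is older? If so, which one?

Following every chain through Tariq: above Tariq we get Fred, Udo.
Paz is not reached, and no chain runs the other way from Paz to Tariq.
So the given relations leave the order of Tariq and Paz undetermined.

undetermined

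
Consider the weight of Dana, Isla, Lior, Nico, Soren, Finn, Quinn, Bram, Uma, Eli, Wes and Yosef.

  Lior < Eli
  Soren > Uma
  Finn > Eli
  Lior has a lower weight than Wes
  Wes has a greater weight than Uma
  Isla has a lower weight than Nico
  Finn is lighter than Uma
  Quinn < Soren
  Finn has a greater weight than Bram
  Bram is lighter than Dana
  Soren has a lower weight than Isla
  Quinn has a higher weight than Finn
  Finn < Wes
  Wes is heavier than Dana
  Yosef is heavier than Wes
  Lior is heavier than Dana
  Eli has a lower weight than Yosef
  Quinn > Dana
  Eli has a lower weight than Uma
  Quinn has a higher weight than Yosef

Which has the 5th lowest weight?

Finn

Chaining the given pairs: Bram < Dana < Lior < Eli < Finn < Uma < Wes < Yosef < Quinn < Soren < Isla < Nico.
The 5th smallest is Finn.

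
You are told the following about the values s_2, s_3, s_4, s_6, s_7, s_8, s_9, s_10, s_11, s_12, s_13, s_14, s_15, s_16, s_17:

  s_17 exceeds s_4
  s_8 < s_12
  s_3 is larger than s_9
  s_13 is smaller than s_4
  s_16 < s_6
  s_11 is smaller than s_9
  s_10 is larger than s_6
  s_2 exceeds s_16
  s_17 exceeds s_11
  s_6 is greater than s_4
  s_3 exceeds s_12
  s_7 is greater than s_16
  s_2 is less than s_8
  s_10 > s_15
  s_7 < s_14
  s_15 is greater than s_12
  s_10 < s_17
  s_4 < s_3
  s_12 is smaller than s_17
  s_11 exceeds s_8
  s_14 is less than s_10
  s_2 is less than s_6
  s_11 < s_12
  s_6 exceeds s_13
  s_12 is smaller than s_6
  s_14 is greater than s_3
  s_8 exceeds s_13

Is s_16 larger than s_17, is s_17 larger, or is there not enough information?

s_17

Link the given pairs in sequence: s_16 < s_2; s_2 < s_8; s_8 < s_11; s_11 < s_12; s_12 < s_3; s_3 < s_14; s_14 < s_10; s_10 < s_17.
Chaining these gives s_16 < s_2 < s_8 < s_11 < s_12 < s_3 < s_14 < s_10 < s_17.
So s_17 is larger.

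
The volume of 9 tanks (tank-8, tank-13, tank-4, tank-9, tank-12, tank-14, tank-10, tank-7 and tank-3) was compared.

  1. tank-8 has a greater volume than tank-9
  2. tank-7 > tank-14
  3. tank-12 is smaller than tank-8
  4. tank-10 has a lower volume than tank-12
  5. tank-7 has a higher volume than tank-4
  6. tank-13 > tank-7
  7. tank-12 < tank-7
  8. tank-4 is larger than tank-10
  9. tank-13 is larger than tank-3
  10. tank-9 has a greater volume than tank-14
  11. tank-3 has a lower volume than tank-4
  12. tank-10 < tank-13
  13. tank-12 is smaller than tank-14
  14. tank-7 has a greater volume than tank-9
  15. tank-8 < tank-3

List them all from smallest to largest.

tank-10 < tank-12 < tank-14 < tank-9 < tank-8 < tank-3 < tank-4 < tank-7 < tank-13

Nothing is placed below tank-10, so it is least; from there tank-10 < tank-12; tank-12 < tank-14; tank-14 < tank-9; tank-9 < tank-8; tank-8 < tank-3; tank-3 < tank-4; tank-4 < tank-7; tank-7 < tank-13, each given directly.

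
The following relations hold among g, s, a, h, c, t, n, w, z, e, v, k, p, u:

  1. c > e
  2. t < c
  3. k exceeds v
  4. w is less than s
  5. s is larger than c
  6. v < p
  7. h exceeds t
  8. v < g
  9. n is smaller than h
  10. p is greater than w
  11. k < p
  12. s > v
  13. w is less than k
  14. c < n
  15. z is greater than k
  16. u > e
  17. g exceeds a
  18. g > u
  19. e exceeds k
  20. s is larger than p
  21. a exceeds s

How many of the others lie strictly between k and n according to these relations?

2

The relations place k below n. An element lies strictly between them when it is forced above k and also forced below n.
Above k: {z, p, e, c, h, s, u, a, g}. Below n: {w, v, t, e, c}.
Intersection: {e, c} — 2.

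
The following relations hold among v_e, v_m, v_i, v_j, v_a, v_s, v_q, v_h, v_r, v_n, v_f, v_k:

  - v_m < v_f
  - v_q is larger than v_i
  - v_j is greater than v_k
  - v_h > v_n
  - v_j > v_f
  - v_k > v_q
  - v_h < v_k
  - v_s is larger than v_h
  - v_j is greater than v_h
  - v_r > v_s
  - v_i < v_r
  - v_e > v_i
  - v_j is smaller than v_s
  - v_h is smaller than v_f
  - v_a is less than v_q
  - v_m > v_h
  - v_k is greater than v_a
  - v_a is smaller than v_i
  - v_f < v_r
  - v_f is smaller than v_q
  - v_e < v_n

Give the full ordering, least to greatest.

v_a < v_i < v_e < v_n < v_h < v_m < v_f < v_q < v_k < v_j < v_s < v_r

The consecutive links are each given: v_a < v_i; v_i < v_e; v_e < v_n; v_n < v_h; v_h < v_m; v_m < v_f; v_f < v_q; v_q < v_k; v_k < v_j; v_j < v_s; v_s < v_r.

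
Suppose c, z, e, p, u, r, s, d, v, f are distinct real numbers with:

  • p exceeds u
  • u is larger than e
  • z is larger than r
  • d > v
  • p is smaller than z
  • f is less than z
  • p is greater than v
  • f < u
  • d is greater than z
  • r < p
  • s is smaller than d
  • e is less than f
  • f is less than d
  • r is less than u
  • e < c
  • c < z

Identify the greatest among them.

d

s is not greatest since s < d; e is not greatest since e < u; r is not greatest since r < p; f is not greatest since f < z; v is not greatest since v < d; u is not greatest since u < p; p is not greatest since p < z; c is not greatest since c < z; z is not greatest since z < d.
Only d has nothing above it, so d is the greatest.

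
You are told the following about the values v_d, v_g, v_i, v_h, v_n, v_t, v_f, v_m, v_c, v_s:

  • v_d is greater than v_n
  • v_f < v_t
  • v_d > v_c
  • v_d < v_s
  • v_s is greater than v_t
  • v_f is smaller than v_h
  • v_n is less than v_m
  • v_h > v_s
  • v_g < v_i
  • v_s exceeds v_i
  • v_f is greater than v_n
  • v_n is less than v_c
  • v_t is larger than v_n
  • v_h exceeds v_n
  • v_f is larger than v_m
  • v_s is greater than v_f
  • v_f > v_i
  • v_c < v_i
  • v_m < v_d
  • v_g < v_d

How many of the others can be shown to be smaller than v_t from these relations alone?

6

The elements the relations force below v_t are v_n, v_g, v_c, v_i, v_m, v_f — no chain reaches any other.
That is 6.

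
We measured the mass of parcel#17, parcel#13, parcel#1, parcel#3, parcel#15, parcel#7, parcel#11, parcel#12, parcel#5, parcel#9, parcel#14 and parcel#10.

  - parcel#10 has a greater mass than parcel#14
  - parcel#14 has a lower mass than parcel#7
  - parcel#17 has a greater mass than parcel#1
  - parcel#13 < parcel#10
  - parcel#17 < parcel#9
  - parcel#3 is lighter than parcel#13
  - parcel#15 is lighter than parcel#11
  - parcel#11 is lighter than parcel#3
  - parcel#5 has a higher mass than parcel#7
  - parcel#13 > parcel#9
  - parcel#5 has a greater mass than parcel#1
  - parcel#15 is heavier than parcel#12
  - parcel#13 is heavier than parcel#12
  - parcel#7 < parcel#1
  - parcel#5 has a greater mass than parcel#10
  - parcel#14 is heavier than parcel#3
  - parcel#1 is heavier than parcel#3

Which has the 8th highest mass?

The consecutive relations fix a unique order: parcel#12 < parcel#15 < parcel#11 < parcel#3 < parcel#14 < parcel#7 < parcel#1 < parcel#17 < parcel#9 < parcel#13 < parcel#10 < parcel#5.
Counting 8 from the largest end gives parcel#14.

parcel#14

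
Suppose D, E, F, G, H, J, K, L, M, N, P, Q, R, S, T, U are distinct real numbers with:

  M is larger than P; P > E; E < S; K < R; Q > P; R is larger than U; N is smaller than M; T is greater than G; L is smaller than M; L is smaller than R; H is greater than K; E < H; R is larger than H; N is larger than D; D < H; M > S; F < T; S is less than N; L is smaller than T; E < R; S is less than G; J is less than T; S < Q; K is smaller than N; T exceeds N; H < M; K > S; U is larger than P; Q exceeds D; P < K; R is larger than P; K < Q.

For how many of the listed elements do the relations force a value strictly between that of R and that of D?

The relations place D below R. An element lies strictly between them when it is forced above D and also forced below R.
Above D: {N, H, M, Q, T}. Below R: {E, S, P, K, U, L, H}.
Intersection: {H} — 1.

1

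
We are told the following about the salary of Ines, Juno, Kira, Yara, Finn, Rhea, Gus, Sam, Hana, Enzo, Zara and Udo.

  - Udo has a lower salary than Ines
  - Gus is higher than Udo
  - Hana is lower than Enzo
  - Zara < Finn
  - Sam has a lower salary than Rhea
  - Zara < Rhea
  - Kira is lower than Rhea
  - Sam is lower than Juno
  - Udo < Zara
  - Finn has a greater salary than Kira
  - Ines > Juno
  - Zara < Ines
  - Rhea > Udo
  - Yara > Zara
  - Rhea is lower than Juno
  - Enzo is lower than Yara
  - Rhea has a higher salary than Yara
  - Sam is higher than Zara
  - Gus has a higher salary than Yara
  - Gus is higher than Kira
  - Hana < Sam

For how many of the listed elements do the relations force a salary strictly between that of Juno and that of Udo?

The relations place Udo below Juno. An element lies strictly between them when it is forced above Udo and also forced below Juno.
Above Udo: {Zara, Sam, Yara, Rhea, Ines, Finn, Gus}. Below Juno: {Hana, Enzo, Zara, Kira, Sam, Yara, Rhea}.
Intersection: {Zara, Sam, Yara, Rhea} — 4.

4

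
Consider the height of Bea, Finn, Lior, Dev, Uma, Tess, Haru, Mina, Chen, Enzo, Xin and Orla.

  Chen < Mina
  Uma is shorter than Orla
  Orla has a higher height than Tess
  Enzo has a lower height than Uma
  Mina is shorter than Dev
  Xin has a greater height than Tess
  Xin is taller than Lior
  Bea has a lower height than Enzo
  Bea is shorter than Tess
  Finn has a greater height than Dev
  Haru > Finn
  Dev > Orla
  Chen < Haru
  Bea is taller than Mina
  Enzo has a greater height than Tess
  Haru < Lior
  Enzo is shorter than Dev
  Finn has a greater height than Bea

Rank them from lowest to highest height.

Chen < Mina < Bea < Tess < Enzo < Uma < Orla < Dev < Finn < Haru < Lior < Xin

Each adjacent pair is fixed by a given relation: Chen < Mina; Mina < Bea; Bea < Tess; Tess < Enzo; Enzo < Uma; Uma < Orla; Orla < Dev; Dev < Finn; Finn < Haru; Haru < Lior; Lior < Xin. Chaining them end to end gives the full order.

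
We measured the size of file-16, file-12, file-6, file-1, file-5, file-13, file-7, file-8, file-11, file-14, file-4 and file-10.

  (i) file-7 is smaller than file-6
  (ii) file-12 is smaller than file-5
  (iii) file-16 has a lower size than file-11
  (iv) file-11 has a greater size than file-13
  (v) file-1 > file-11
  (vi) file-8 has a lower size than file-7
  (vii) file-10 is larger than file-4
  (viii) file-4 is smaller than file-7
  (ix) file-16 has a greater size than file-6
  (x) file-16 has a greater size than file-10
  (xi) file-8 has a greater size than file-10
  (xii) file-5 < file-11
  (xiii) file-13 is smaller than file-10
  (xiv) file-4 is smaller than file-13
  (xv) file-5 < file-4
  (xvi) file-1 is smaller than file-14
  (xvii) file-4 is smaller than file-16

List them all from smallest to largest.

Each adjacent pair is fixed by a given relation: file-12 < file-5; file-5 < file-4; file-4 < file-13; file-13 < file-10; file-10 < file-8; file-8 < file-7; file-7 < file-6; file-6 < file-16; file-16 < file-11; file-11 < file-1; file-1 < file-14. Chaining them end to end gives the full order.

file-12 < file-5 < file-4 < file-13 < file-10 < file-8 < file-7 < file-6 < file-16 < file-11 < file-1 < file-14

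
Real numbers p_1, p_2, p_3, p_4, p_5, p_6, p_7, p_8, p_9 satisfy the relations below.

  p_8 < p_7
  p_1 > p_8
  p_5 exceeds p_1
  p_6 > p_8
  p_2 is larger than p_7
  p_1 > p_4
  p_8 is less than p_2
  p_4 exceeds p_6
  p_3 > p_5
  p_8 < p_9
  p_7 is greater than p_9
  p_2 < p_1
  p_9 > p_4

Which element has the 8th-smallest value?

p_5

Piecing the relations together gives one ordering: p_8 < p_6 < p_4 < p_9 < p_7 < p_2 < p_1 < p_5 < p_3.
Counting 8 from the smallest end gives p_5.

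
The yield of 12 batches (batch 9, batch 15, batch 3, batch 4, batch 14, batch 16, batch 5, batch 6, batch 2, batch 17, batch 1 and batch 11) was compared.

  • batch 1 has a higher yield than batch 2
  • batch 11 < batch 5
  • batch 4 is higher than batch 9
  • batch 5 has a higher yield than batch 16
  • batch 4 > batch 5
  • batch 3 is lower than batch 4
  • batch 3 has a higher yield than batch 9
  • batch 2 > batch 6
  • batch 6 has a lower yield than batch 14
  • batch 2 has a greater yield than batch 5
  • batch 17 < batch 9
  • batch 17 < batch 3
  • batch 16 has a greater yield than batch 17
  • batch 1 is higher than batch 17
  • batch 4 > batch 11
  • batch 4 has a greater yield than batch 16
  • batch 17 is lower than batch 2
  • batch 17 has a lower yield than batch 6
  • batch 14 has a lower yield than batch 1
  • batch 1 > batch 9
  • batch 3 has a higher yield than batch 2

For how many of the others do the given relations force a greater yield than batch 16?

From batch 16 the given relations immediately reach batch 5, batch 4.
From those, batch 2 — 3 in total.
From those, batch 1, batch 3 — 5 in total.
No other element is forced above batch 16 by the given relations, so the count is 5.

5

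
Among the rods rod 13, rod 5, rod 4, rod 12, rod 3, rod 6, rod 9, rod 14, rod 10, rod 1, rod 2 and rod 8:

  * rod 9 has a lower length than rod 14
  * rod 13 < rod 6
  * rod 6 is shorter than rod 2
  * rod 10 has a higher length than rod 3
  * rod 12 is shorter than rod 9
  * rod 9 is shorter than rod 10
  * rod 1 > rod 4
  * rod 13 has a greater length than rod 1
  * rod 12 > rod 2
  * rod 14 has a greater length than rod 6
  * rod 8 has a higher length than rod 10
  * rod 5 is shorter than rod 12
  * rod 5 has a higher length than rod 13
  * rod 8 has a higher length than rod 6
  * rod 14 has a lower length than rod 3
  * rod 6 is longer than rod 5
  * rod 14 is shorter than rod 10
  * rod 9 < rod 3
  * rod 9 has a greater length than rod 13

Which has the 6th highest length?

Piecing the relations together gives one ordering: rod 4 < rod 1 < rod 13 < rod 5 < rod 6 < rod 2 < rod 12 < rod 9 < rod 14 < rod 3 < rod 10 < rod 8.
Counting 6 from the largest end gives rod 12.

rod 12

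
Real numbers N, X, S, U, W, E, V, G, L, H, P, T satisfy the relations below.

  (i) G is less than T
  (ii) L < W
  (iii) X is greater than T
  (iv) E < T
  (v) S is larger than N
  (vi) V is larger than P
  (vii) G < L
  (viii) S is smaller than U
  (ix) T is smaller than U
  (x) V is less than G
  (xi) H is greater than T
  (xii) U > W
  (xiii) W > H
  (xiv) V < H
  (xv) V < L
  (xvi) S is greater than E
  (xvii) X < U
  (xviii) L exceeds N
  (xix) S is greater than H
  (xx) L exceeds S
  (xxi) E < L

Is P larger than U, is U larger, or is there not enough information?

Link the given pairs in sequence: P < V; V < G; G < T; T < H; H < S; S < L; L < W; W < U.
Chaining these gives P < V < G < T < H < S < L < W < U.
So U is larger.

U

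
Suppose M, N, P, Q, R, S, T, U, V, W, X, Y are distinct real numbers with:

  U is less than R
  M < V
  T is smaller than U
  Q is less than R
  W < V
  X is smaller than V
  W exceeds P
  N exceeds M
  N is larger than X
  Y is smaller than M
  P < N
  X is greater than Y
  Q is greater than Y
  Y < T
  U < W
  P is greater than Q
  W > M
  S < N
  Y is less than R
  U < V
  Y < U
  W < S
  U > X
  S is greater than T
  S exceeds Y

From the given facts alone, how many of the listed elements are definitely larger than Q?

6

Directly above Q: P, R.
One step further: W, N (4 so far).
One step further: S, V (6 so far).
No other element is forced above Q by the given relations, so the count is 6.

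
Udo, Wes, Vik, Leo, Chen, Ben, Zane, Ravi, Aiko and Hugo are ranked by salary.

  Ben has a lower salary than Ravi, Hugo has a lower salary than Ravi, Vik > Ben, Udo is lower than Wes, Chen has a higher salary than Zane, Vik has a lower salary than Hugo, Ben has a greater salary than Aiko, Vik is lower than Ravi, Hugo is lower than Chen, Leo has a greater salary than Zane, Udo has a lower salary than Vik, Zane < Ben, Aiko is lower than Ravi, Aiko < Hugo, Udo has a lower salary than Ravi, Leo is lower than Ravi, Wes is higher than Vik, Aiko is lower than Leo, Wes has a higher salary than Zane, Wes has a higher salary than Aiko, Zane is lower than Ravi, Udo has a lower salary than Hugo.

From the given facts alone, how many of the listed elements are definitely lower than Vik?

4

From Vik the given relations immediately reach Udo, Ben.
From those, Aiko, Zane — 4 in total.
Nothing else is reachable below Vik; 4 in all.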